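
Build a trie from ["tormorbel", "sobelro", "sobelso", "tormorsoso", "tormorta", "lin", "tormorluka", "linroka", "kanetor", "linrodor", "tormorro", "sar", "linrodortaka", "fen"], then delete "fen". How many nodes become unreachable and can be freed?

3

Walk "fen" from the leaf back toward the root, removing each node that no remaining word uses.
No other word shares any prefix with "fen", so all 3 of its nodes go.
Nodes removed: 3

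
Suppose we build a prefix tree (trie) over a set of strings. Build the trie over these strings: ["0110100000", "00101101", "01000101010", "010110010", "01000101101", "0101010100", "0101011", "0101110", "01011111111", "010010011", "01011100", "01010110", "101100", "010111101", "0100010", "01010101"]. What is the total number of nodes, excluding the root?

64

Insert word by word; a character creates a node only if that edge doesn't already exist:
  "0110100000" → 10 new (0, 1, 1, 0, 1, 0, 0, 0, 0, 0)
  "00101101" → prefix "0" already present; 7 new (0, 1, 0, 1, 1, 0, 1)
  "01000101010" → prefix "01" already present; 9 new (0, 0, 0, 1, 0, 1, 0, 1, 0)
  "010110010" → prefix "010" already present; 6 new (1, 1, 0, 0, 1, 0)
  "01000101101" → prefix "01000101" already present; 3 new (1, 0, 1)
  "0101010100" → prefix "0101" already present; 6 new (0, 1, 0, 1, 0, 0)
  "0101011" → prefix "010101" already present; 1 new (1)
  "0101110" → prefix "01011" already present; 2 new (1, 0)
  "01011111111" → prefix "010111" already present; 5 new (1, 1, 1, 1, 1)
  "010010011" → prefix "0100" already present; 5 new (1, 0, 0, 1, 1)
  "01011100" → prefix "0101110" already present; 1 new (0)
  "01010110" → prefix "0101011" already present; 1 new (0)
  "101100" → 6 new (1, 0, 1, 1, 0, 0)
  "010111101" → prefix "0101111" already present; 2 new (0, 1)
  "0100010" → prefix "0100010" already present; 0 new (none)
  "01010101" → prefix "01010101" already present; 0 new (none)
Total nodes = 10 + 7 + 9 + 6 + 3 + 6 + 1 + 2 + 5 + 5 + 1 + 1 + 6 + 2 + 0 + 0 = 64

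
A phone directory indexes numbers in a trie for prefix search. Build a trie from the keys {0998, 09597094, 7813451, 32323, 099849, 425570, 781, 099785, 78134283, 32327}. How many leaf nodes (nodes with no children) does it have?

A leaf is a node with no children — equivalently, the end of a word that is not a proper prefix of any other stored word.
Those words: "09597094", "099785", "099849", "32323", "32327", "425570", "78134283", "7813451"
Leaf count: 8

8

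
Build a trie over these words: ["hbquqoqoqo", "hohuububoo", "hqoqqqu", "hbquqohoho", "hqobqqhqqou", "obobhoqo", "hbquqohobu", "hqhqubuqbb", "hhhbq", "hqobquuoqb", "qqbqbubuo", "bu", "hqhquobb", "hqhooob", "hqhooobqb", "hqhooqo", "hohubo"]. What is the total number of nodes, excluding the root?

For each word, the new-node count is its length minus the longest prefix already in the trie:
  "hbquqoqoqo" → 10 new (h, b, q, u, q, o, q, o, q, o)
  "hohuububoo" → prefix "h" already present; 9 new (o, h, u, u, b, u, b, o, o)
  "hqoqqqu" → prefix "h" already present; 6 new (q, o, q, q, q, u)
  "hbquqohoho" → prefix "hbquqo" already present; 4 new (h, o, h, o)
  "hqobqqhqqou" → prefix "hqo" already present; 8 new (b, q, q, h, q, q, o, u)
  "obobhoqo" → 8 new (o, b, o, b, h, o, q, o)
  "hbquqohobu" → prefix "hbquqoho" already present; 2 new (b, u)
  "hqhqubuqbb" → prefix "hq" already present; 8 new (h, q, u, b, u, q, b, b)
  "hhhbq" → prefix "h" already present; 4 new (h, h, b, q)
  "hqobquuoqb" → prefix "hqobq" already present; 5 new (u, u, o, q, b)
  "qqbqbubuo" → 9 new (q, q, b, q, b, u, b, u, o)
  "bu" → 2 new (b, u)
  "hqhquobb" → prefix "hqhqu" already present; 3 new (o, b, b)
  "hqhooob" → prefix "hqh" already present; 4 new (o, o, o, b)
  "hqhooobqb" → prefix "hqhooob" already present; 2 new (q, b)
  "hqhooqo" → prefix "hqhoo" already present; 2 new (q, o)
  "hohubo" → prefix "hohu" already present; 2 new (b, o)
Total nodes = 10 + 9 + 6 + 4 + 8 + 8 + 2 + 8 + 4 + 5 + 9 + 2 + 3 + 4 + 2 + 2 + 2 = 88

88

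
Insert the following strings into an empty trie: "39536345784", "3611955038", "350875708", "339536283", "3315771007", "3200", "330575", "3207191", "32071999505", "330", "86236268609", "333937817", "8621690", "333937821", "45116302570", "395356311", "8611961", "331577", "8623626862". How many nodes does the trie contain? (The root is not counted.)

For each word, the new-node count is its length minus the longest prefix already in the trie:
  "39536345784" → 11 new (3, 9, 5, 3, 6, 3, 4, 5, 7, 8, 4)
  "3611955038" → prefix "3" already present; 9 new (6, 1, 1, 9, 5, 5, 0, 3, 8)
  "350875708" → prefix "3" already present; 8 new (5, 0, 8, 7, 5, 7, 0, 8)
  "339536283" → prefix "3" already present; 8 new (3, 9, 5, 3, 6, 2, 8, 3)
  "3315771007" → prefix "33" already present; 8 new (1, 5, 7, 7, 1, 0, 0, 7)
  "3200" → prefix "3" already present; 3 new (2, 0, 0)
  "330575" → prefix "33" already present; 4 new (0, 5, 7, 5)
  "3207191" → prefix "320" already present; 4 new (7, 1, 9, 1)
  "32071999505" → prefix "320719" already present; 5 new (9, 9, 5, 0, 5)
  "330" → prefix "330" already present; 0 new (none)
  "86236268609" → 11 new (8, 6, 2, 3, 6, 2, 6, 8, 6, 0, 9)
  "333937817" → prefix "33" already present; 7 new (3, 9, 3, 7, 8, 1, 7)
  "8621690" → prefix "862" already present; 4 new (1, 6, 9, 0)
  "333937821" → prefix "3339378" already present; 2 new (2, 1)
  "45116302570" → 11 new (4, 5, 1, 1, 6, 3, 0, 2, 5, 7, 0)
  "395356311" → prefix "3953" already present; 5 new (5, 6, 3, 1, 1)
  "8611961" → prefix "86" already present; 5 new (1, 1, 9, 6, 1)
  "331577" → prefix "331577" already present; 0 new (none)
  "8623626862" → prefix "862362686" already present; 1 new (2)
Total nodes = 11 + 9 + 8 + 8 + 8 + 3 + 4 + 4 + 5 + 0 + 11 + 7 + 4 + 2 + 11 + 5 + 5 + 0 + 1 = 106

106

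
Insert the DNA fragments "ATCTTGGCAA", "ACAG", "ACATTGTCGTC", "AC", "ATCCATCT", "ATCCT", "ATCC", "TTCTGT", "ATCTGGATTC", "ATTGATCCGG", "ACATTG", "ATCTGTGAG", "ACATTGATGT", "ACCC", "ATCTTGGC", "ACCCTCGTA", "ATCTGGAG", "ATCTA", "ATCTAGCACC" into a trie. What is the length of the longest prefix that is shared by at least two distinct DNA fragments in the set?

8

Equivalently: take the maximum, over all pairs, of their longest common prefix length.
"ATCTTGGC" and "ATCTTGGCAA" agree on "ATCTTGGC" (8 characters) before diverging; nothing deeper is shared.
Longest shared-prefix length: 8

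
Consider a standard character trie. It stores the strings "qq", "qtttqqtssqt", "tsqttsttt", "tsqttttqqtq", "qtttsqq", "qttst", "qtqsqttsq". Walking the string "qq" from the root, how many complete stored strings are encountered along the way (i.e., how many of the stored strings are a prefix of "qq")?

1

Traverse "qq" character by character; count nodes along the way that are marked as word ends.
Prefixes of the query that are stored words: "qq"
Count: 1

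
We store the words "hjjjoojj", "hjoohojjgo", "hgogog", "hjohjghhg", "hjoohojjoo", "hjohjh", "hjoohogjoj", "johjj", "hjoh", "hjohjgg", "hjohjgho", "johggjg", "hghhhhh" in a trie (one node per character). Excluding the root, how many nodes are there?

50

Trace insertions, counting only characters that open a new branch:
  "hjjjoojj" → 8 new (h, j, j, j, o, o, j, j)
  "hjoohojjgo" → prefix "hj" already present; 8 new (o, o, h, o, j, j, g, o)
  "hgogog" → prefix "h" already present; 5 new (g, o, g, o, g)
  "hjohjghhg" → prefix "hjo" already present; 6 new (h, j, g, h, h, g)
  "hjoohojjoo" → prefix "hjoohojj" already present; 2 new (o, o)
  "hjohjh" → prefix "hjohj" already present; 1 new (h)
  "hjoohogjoj" → prefix "hjooho" already present; 4 new (g, j, o, j)
  "johjj" → 5 new (j, o, h, j, j)
  "hjoh" → prefix "hjoh" already present; 0 new (none)
  "hjohjgg" → prefix "hjohjg" already present; 1 new (g)
  "hjohjgho" → prefix "hjohjgh" already present; 1 new (o)
  "johggjg" → prefix "joh" already present; 4 new (g, g, j, g)
  "hghhhhh" → prefix "hg" already present; 5 new (h, h, h, h, h)
Total nodes = 8 + 8 + 5 + 6 + 2 + 1 + 4 + 5 + 0 + 1 + 1 + 4 + 5 = 50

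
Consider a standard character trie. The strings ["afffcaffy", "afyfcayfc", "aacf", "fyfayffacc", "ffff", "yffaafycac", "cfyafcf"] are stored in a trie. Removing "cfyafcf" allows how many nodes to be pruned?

7

After clearing the end-marker at "cfyafcf", prune upward until reaching a node still needed by another word.
No other word shares any prefix with "cfyafcf", so all 7 of its nodes go.
Nodes removed: 7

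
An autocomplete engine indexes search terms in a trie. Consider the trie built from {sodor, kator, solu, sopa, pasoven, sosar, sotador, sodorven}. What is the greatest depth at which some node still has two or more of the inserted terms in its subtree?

Equivalently: take the maximum, over all pairs, of their longest common prefix length.
"sodor" and "sodorven" agree on "sodor" (5 characters) before diverging; nothing deeper is shared.
Longest shared-prefix length: 5

5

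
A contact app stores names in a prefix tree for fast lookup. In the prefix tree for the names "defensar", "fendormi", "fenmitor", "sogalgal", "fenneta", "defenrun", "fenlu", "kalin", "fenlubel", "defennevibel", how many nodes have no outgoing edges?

A leaf is a node with no children — equivalently, the end of a word that is not a proper prefix of any other stored word.
Those words: "defennevibel", "defenrun", "defensar", "fendormi", "fenlubel", "fenmitor", "fenneta", "kalin", "sogalgal"
Leaf count: 9

9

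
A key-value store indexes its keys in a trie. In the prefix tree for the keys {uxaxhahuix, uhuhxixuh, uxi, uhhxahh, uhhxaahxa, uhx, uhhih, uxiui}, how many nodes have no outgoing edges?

A leaf is a node with no children — equivalently, the end of a word that is not a proper prefix of any other stored word.
Those words: "uhhih", "uhhxaahxa", "uhhxahh", "uhuhxixuh", "uhx", "uxaxhahuix", "uxiui"
Leaf count: 7

7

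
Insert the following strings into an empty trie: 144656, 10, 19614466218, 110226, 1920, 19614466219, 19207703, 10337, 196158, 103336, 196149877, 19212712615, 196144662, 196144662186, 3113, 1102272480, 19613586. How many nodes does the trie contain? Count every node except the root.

Trace insertions, counting only characters that open a new branch:
  "144656" → 6 new (1, 4, 4, 6, 5, 6)
  "10" → prefix "1" already present; 1 new (0)
  "19614466218" → prefix "1" already present; 10 new (9, 6, 1, 4, 4, 6, 6, 2, 1, 8)
  "110226" → prefix "1" already present; 5 new (1, 0, 2, 2, 6)
  "1920" → prefix "19" already present; 2 new (2, 0)
  "19614466219" → prefix "1961446621" already present; 1 new (9)
  "19207703" → prefix "1920" already present; 4 new (7, 7, 0, 3)
  "10337" → prefix "10" already present; 3 new (3, 3, 7)
  "196158" → prefix "1961" already present; 2 new (5, 8)
  "103336" → prefix "1033" already present; 2 new (3, 6)
  "196149877" → prefix "19614" already present; 4 new (9, 8, 7, 7)
  "19212712615" → prefix "192" already present; 8 new (1, 2, 7, 1, 2, 6, 1, 5)
  "196144662" → prefix "196144662" already present; 0 new (none)
  "196144662186" → prefix "19614466218" already present; 1 new (6)
  "3113" → 4 new (3, 1, 1, 3)
  "1102272480" → prefix "11022" already present; 5 new (7, 2, 4, 8, 0)
  "19613586" → prefix "1961" already present; 4 new (3, 5, 8, 6)
Total nodes = 6 + 1 + 10 + 5 + 2 + 1 + 4 + 3 + 2 + 2 + 4 + 8 + 0 + 1 + 4 + 5 + 4 = 62

62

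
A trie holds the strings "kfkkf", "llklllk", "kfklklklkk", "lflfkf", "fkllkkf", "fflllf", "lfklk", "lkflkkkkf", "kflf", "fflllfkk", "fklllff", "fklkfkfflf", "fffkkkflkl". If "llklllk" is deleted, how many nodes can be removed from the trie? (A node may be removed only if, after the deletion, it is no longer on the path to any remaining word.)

6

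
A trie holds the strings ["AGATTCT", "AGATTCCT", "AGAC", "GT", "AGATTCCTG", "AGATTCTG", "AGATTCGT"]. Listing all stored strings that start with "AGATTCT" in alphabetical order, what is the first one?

AGATTCT

Filter for "AGATTCT…" and sort: "AGATTCT", "AGATTCTG"
The 1st is AGATTCT.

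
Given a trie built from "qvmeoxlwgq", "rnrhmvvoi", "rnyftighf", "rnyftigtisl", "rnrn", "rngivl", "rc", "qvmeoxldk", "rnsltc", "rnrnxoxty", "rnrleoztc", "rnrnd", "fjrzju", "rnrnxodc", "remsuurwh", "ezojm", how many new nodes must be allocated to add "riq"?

Walking "riq" from the root, the first 1 characters ("r") follow existing edges; "i" is the first miss.
So 3 − 1 = 2 new nodes.

2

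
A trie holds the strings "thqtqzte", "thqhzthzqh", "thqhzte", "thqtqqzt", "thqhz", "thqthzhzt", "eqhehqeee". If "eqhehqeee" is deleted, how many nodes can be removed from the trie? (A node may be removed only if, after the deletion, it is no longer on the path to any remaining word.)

9

A node on "eqhehqeee"'s path can go only if nothing else ends at it or branches off below it.
No other word shares any prefix with "eqhehqeee", so all 9 of its nodes go.
Nodes removed: 9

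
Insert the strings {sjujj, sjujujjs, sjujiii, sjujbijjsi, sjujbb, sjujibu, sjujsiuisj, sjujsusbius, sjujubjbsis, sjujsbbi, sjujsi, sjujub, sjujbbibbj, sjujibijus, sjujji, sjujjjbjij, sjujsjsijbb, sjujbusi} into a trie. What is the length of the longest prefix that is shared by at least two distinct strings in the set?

6

The deepest shared node is where two words last agree before diverging.
"sjujbb" and "sjujbbibbj" agree on "sjujbb" (6 characters) before diverging; nothing deeper is shared.
Longest shared-prefix length: 6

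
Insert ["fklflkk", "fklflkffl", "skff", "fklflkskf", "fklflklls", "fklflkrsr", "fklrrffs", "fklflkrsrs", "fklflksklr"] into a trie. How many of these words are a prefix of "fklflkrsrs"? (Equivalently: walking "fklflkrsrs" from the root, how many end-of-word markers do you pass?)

2

Walk "fklflkrsrs" from the root; an end-of-word marker is hit whenever a stored word is a prefix of "fklflkrsrs".
Prefixes of the query that are stored words: "fklflkrsr", "fklflkrsrs"
Count: 2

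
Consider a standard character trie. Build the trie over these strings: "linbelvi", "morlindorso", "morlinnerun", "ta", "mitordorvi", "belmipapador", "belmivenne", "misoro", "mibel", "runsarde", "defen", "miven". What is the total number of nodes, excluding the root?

75

For each word, the new-node count is its length minus the longest prefix already in the trie:
  "linbelvi" → 8 new (l, i, n, b, e, l, v, i)
  "morlindorso" → 11 new (m, o, r, l, i, n, d, o, r, s, o)
  "morlinnerun" → prefix "morlin" already present; 5 new (n, e, r, u, n)
  "ta" → 2 new (t, a)
  "mitordorvi" → prefix "m" already present; 9 new (i, t, o, r, d, o, r, v, i)
  "belmipapador" → 12 new (b, e, l, m, i, p, a, p, a, d, o, r)
  "belmivenne" → prefix "belmi" already present; 5 new (v, e, n, n, e)
  "misoro" → prefix "mi" already present; 4 new (s, o, r, o)
  "mibel" → prefix "mi" already present; 3 new (b, e, l)
  "runsarde" → 8 new (r, u, n, s, a, r, d, e)
  "defen" → 5 new (d, e, f, e, n)
  "miven" → prefix "mi" already present; 3 new (v, e, n)
Total nodes = 8 + 11 + 5 + 2 + 9 + 12 + 5 + 4 + 3 + 8 + 5 + 3 = 75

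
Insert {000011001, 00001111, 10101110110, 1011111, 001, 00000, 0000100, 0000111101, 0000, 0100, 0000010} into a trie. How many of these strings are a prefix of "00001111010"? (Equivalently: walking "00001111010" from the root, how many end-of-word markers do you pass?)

3

Check each prefix of "00001111010" against the stored set — each match is an end-marker on the path.
Prefixes of the query that are stored words: "0000", "00001111", "0000111101"
Count: 3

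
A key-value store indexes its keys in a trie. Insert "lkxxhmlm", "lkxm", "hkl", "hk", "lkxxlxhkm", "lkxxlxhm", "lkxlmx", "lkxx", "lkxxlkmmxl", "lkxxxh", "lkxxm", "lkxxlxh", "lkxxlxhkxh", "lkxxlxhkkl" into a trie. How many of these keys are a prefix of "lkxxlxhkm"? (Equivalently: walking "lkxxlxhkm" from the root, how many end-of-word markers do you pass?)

Traverse "lkxxlxhkm" character by character; count nodes along the way that are marked as word ends.
Prefixes of the query that are stored words: "lkxx", "lkxxlxh", "lkxxlxhkm"
Count: 3

3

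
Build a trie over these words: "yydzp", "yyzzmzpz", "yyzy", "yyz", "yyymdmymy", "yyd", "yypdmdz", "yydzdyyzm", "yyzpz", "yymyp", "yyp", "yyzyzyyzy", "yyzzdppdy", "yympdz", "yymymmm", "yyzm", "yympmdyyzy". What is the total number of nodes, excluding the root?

For each word, the new-node count is its length minus the longest prefix already in the trie:
  "yydzp" → 5 new (y, y, d, z, p)
  "yyzzmzpz" → prefix "yy" already present; 6 new (z, z, m, z, p, z)
  "yyzy" → prefix "yyz" already present; 1 new (y)
  "yyz" → prefix "yyz" already present; 0 new (none)
  "yyymdmymy" → prefix "yy" already present; 7 new (y, m, d, m, y, m, y)
  "yyd" → prefix "yyd" already present; 0 new (none)
  "yypdmdz" → prefix "yy" already present; 5 new (p, d, m, d, z)
  "yydzdyyzm" → prefix "yydz" already present; 5 new (d, y, y, z, m)
  "yyzpz" → prefix "yyz" already present; 2 new (p, z)
  "yymyp" → prefix "yy" already present; 3 new (m, y, p)
  "yyp" → prefix "yyp" already present; 0 new (none)
  "yyzyzyyzy" → prefix "yyzy" already present; 5 new (z, y, y, z, y)
  "yyzzdppdy" → prefix "yyzz" already present; 5 new (d, p, p, d, y)
  "yympdz" → prefix "yym" already present; 3 new (p, d, z)
  "yymymmm" → prefix "yymy" already present; 3 new (m, m, m)
  "yyzm" → prefix "yyz" already present; 1 new (m)
  "yympmdyyzy" → prefix "yymp" already present; 6 new (m, d, y, y, z, y)
Total nodes = 5 + 6 + 1 + 0 + 7 + 0 + 5 + 5 + 2 + 3 + 0 + 5 + 5 + 3 + 3 + 1 + 6 = 57

57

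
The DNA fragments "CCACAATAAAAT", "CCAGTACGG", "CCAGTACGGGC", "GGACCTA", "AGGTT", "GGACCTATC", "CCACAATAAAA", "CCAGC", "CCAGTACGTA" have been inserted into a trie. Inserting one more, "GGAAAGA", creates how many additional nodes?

Walking "GGAAAGA" from the root, the first 3 characters ("GGA") follow existing edges; "A" is the first miss.
So 7 − 3 = 4 new nodes.

4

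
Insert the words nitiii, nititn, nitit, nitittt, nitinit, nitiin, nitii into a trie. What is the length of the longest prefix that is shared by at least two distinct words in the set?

Look for the deepest trie node that still has at least two words in its subtree.
e.g. "nitii" and "nitiii" share the prefix "nitii" of length 5; no pair shares a longer one.
Longest shared-prefix length: 5

5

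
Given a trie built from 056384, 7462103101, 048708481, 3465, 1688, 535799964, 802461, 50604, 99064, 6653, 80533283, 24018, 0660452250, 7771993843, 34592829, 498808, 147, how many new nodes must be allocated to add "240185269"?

4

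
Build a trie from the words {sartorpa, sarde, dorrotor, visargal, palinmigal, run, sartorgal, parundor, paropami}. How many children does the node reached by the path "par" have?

Walk "par" from the root, arriving at one node.
Distinct next characters after "par": o, u.
That node has 2 child edges.

2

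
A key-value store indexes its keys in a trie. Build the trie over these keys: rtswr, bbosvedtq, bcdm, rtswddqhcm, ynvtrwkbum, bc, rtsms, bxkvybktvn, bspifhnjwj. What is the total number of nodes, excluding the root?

53

For each word, the new-node count is its length minus the longest prefix already in the trie:
  "rtswr" → 5 new (r, t, s, w, r)
  "bbosvedtq" → 9 new (b, b, o, s, v, e, d, t, q)
  "bcdm" → prefix "b" already present; 3 new (c, d, m)
  "rtswddqhcm" → prefix "rtsw" already present; 6 new (d, d, q, h, c, m)
  "ynvtrwkbum" → 10 new (y, n, v, t, r, w, k, b, u, m)
  "bc" → prefix "bc" already present; 0 new (none)
  "rtsms" → prefix "rts" already present; 2 new (m, s)
  "bxkvybktvn" → prefix "b" already present; 9 new (x, k, v, y, b, k, t, v, n)
  "bspifhnjwj" → prefix "b" already present; 9 new (s, p, i, f, h, n, j, w, j)
Total nodes = 5 + 9 + 3 + 6 + 10 + 0 + 2 + 9 + 9 = 53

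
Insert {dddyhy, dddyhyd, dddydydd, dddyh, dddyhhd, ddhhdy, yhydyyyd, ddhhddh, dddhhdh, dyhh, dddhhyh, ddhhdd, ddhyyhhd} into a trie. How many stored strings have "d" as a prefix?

12

Filter for entries beginning with "d":
Matches: "dddhhdh", "dddhhyh", "dddydydd", "dddyh", "dddyhhd", "dddyhy", "dddyhyd", "ddhhdd", "ddhhddh", "ddhhdy", "ddhyyhhd", "dyhh"
Count: 12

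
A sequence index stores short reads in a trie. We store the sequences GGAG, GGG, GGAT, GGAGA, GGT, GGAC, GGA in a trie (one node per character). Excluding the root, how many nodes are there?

For each word, the new-node count is its length minus the longest prefix already in the trie:
  "GGAG" → 4 new (G, G, A, G)
  "GGG" → prefix "GG" already present; 1 new (G)
  "GGAT" → prefix "GGA" already present; 1 new (T)
  "GGAGA" → prefix "GGAG" already present; 1 new (A)
  "GGT" → prefix "GG" already present; 1 new (T)
  "GGAC" → prefix "GGA" already present; 1 new (C)
  "GGA" → prefix "GGA" already present; 0 new (none)
Total nodes = 4 + 1 + 1 + 1 + 1 + 1 + 0 = 9

9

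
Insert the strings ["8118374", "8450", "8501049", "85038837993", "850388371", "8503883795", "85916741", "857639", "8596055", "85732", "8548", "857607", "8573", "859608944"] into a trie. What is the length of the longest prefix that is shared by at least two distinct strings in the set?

Look for the deepest trie node that still has at least two words in its subtree.
e.g. "8503883795" and "85038837993" share the prefix "850388379" of length 9; no pair shares a longer one.
Longest shared-prefix length: 9

9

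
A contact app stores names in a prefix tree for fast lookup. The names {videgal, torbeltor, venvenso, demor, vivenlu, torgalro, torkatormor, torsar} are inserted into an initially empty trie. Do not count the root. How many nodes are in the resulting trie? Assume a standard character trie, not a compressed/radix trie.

49

Insert word by word; a character creates a node only if that edge doesn't already exist:
  "videgal" → 7 new (v, i, d, e, g, a, l)
  "torbeltor" → 9 new (t, o, r, b, e, l, t, o, r)
  "venvenso" → prefix "v" already present; 7 new (e, n, v, e, n, s, o)
  "demor" → 5 new (d, e, m, o, r)
  "vivenlu" → prefix "vi" already present; 5 new (v, e, n, l, u)
  "torgalro" → prefix "tor" already present; 5 new (g, a, l, r, o)
  "torkatormor" → prefix "tor" already present; 8 new (k, a, t, o, r, m, o, r)
  "torsar" → prefix "tor" already present; 3 new (s, a, r)
Total nodes = 7 + 9 + 7 + 5 + 5 + 5 + 8 + 3 = 49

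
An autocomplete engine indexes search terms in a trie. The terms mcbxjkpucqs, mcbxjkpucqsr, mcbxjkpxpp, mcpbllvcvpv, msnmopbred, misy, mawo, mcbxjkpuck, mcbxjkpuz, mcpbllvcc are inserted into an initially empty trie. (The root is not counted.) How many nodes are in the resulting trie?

Trace insertions, counting only characters that open a new branch:
  "mcbxjkpucqs" → 11 new (m, c, b, x, j, k, p, u, c, q, s)
  "mcbxjkpucqsr" → prefix "mcbxjkpucqs" already present; 1 new (r)
  "mcbxjkpxpp" → prefix "mcbxjkp" already present; 3 new (x, p, p)
  "mcpbllvcvpv" → prefix "mc" already present; 9 new (p, b, l, l, v, c, v, p, v)
  "msnmopbred" → prefix "m" already present; 9 new (s, n, m, o, p, b, r, e, d)
  "misy" → prefix "m" already present; 3 new (i, s, y)
  "mawo" → prefix "m" already present; 3 new (a, w, o)
  "mcbxjkpuck" → prefix "mcbxjkpuc" already present; 1 new (k)
  "mcbxjkpuz" → prefix "mcbxjkpu" already present; 1 new (z)
  "mcpbllvcc" → prefix "mcpbllvc" already present; 1 new (c)
Total nodes = 11 + 1 + 3 + 9 + 9 + 3 + 3 + 1 + 1 + 1 = 42

42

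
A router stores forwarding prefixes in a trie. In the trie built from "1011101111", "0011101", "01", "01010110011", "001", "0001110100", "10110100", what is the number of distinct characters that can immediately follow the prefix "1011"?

Follow the path "1011" to its node, then look at its outgoing edges.
Distinct next characters after "1011": 0, 1.
That node has 2 child edges.

2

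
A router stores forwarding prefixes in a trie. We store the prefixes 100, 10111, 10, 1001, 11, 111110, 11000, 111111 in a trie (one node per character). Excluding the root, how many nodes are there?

16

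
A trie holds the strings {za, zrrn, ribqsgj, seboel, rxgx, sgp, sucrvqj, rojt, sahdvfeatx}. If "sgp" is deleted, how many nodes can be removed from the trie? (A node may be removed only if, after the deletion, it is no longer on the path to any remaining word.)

2

A node on "sgp"'s path can go only if nothing else ends at it or branches off below it.
The suffix "gp" (2 nodes) is used only by "sgp"; the node for "s" still has the child "e", so pruning stops there.
Nodes removed: 2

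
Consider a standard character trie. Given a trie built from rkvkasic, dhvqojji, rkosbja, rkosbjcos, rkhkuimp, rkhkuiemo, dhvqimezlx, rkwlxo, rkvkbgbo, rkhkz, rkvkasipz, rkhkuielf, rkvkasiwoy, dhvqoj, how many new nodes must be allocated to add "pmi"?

No existing word starts with "p", so every character of "pmi" needs a new node.
3 − 0 = 3 new nodes.

3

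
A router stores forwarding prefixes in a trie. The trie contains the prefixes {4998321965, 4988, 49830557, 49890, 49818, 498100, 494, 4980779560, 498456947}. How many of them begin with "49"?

Walk to "49"; the words in its subtree are exactly those with that prefix.
Matches: "494", "4980779560", "498100", "49818", "49830557", "498456947", "4988", "49890", "4998321965"
Count: 9

9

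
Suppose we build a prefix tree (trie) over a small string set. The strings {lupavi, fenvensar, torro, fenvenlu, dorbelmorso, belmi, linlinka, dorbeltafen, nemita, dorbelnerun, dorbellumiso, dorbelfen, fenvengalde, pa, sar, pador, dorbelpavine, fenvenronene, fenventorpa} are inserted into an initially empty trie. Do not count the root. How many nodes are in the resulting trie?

100

For each word, the new-node count is its length minus the longest prefix already in the trie:
  "lupavi" → 6 new (l, u, p, a, v, i)
  "fenvensar" → 9 new (f, e, n, v, e, n, s, a, r)
  "torro" → 5 new (t, o, r, r, o)
  "fenvenlu" → prefix "fenven" already present; 2 new (l, u)
  "dorbelmorso" → 11 new (d, o, r, b, e, l, m, o, r, s, o)
  "belmi" → 5 new (b, e, l, m, i)
  "linlinka" → prefix "l" already present; 7 new (i, n, l, i, n, k, a)
  "dorbeltafen" → prefix "dorbel" already present; 5 new (t, a, f, e, n)
  "nemita" → 6 new (n, e, m, i, t, a)
  "dorbelnerun" → prefix "dorbel" already present; 5 new (n, e, r, u, n)
  "dorbellumiso" → prefix "dorbel" already present; 6 new (l, u, m, i, s, o)
  "dorbelfen" → prefix "dorbel" already present; 3 new (f, e, n)
  "fenvengalde" → prefix "fenven" already present; 5 new (g, a, l, d, e)
  "pa" → 2 new (p, a)
  "sar" → 3 new (s, a, r)
  "pador" → prefix "pa" already present; 3 new (d, o, r)
  "dorbelpavine" → prefix "dorbel" already present; 6 new (p, a, v, i, n, e)
  "fenvenronene" → prefix "fenven" already present; 6 new (r, o, n, e, n, e)
  "fenventorpa" → prefix "fenven" already present; 5 new (t, o, r, p, a)
Total nodes = 6 + 9 + 5 + 2 + 11 + 5 + 7 + 5 + 6 + 5 + 6 + 3 + 5 + 2 + 3 + 3 + 6 + 6 + 5 = 100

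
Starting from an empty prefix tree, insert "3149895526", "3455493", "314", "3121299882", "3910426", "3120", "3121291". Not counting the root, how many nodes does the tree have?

For each word, the new-node count is its length minus the longest prefix already in the trie:
  "3149895526" → 10 new (3, 1, 4, 9, 8, 9, 5, 5, 2, 6)
  "3455493" → prefix "3" already present; 6 new (4, 5, 5, 4, 9, 3)
  "314" → prefix "314" already present; 0 new (none)
  "3121299882" → prefix "31" already present; 8 new (2, 1, 2, 9, 9, 8, 8, 2)
  "3910426" → prefix "3" already present; 6 new (9, 1, 0, 4, 2, 6)
  "3120" → prefix "312" already present; 1 new (0)
  "3121291" → prefix "312129" already present; 1 new (1)
Total nodes = 10 + 6 + 0 + 8 + 6 + 1 + 1 = 32

32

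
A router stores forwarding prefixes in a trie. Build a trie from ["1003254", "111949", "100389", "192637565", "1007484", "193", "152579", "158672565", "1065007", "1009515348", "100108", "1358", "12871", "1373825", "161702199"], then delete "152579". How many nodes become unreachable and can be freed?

4

Walk "152579" from the leaf back toward the root, removing each node that no remaining word uses.
The suffix "2579" (4 nodes) is used only by "152579"; the node for "15" still has the child "8", so pruning stops there.
Nodes removed: 4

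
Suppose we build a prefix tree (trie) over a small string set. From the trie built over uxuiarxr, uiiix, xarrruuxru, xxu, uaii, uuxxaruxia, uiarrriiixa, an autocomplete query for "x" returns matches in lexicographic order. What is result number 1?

DFS of the "x" subtree visits, in order: "xarrruuxru", "xxu"
The 1st is xarrruuxru.

xarrruuxru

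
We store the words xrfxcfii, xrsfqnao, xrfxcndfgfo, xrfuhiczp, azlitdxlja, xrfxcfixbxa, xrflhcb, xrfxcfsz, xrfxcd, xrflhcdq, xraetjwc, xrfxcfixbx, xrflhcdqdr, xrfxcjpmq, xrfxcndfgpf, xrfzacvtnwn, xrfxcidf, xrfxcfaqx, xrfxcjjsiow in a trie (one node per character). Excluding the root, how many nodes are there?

Count nodes per top-level branch (shared prefixes stored once):
  'a'-branch (azlitdxlja): 10 nodes
  'x'-branch (xraetjwc, xrflhcb, xrflhcdq, xrflhcdqdr, xrfuhiczp, xrfxcd, xrfxcfaqx, xrfxcfii, xrfxcfixbx, xrfxcfixbxa, xrfxcfsz, xrfxcidf, xrfxcjjsiow, xrfxcjpmq, xrfxcndfgfo, xrfxcndfgpf, xrfzacvtnwn, xrsfqnao): 72 nodes
Sum: 82

82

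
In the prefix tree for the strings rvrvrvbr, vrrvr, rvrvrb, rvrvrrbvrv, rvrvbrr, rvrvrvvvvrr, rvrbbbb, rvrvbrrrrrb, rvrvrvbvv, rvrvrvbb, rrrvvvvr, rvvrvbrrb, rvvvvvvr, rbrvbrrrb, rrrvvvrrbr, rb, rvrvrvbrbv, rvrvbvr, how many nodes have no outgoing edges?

Leaves are exactly the stored words that no other stored word extends.
Those words: "rbrvbrrrb", "rrrvvvrrbr", "rrrvvvvr", "rvrbbbb", "rvrvbrrrrrb", "rvrvbvr", "rvrvrb", "rvrvrrbvrv", "rvrvrvbb", "rvrvrvbrbv", "rvrvrvbvv", "rvrvrvvvvrr", "rvvrvbrrb", "rvvvvvvr", "vrrvr"
Leaf count: 15

15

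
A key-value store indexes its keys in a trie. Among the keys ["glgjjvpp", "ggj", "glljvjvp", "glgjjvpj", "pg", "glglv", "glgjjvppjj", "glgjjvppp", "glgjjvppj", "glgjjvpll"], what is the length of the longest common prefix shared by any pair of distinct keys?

The deepest shared node is where two words last agree before diverging.
"glgjjvppj" and "glgjjvppjj" agree on "glgjjvppj" (9 characters) before diverging; nothing deeper is shared.
Longest shared-prefix length: 9

9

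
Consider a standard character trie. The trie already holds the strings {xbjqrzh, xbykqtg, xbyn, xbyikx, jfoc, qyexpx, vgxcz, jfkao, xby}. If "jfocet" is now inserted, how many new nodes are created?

2

"jfoc" is already a path in the trie; the remaining "et" must be added.
Each of the 2 remaining characters creates one node.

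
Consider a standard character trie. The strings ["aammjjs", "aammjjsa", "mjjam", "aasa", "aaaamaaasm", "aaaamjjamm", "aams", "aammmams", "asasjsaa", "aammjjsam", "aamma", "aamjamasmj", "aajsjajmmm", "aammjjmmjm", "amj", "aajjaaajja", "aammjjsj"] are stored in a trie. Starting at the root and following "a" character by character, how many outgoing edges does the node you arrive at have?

The children of the "a" node are the distinct next characters among strings starting with "a".
Characters that immediately follow "a" among the stored strings: {a, m, s}.
That node has 3 child edges.

3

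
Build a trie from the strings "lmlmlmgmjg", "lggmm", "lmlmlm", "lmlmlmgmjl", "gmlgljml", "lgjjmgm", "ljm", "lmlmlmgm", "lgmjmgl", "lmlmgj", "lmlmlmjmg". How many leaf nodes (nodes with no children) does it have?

Leaves are exactly the stored words that no other stored word extends.
Those words: "gmlgljml", "lggmm", "lgjjmgm", "lgmjmgl", "ljm", "lmlmgj", "lmlmlmgmjg", "lmlmlmgmjl", "lmlmlmjmg"
Leaf count: 9

9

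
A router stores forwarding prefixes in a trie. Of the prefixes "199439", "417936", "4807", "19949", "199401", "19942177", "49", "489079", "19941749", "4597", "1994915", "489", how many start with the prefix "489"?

Filter for entries beginning with "489":
Words under "489": 489, 489079
Count: 2

2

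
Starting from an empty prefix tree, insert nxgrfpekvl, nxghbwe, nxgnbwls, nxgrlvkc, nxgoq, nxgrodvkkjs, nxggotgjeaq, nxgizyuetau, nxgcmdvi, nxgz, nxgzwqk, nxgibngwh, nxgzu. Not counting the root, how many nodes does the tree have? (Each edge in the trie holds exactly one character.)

Trace insertions, counting only characters that open a new branch:
  "nxgrfpekvl" → 10 new (n, x, g, r, f, p, e, k, v, l)
  "nxghbwe" → prefix "nxg" already present; 4 new (h, b, w, e)
  "nxgnbwls" → prefix "nxg" already present; 5 new (n, b, w, l, s)
  "nxgrlvkc" → prefix "nxgr" already present; 4 new (l, v, k, c)
  "nxgoq" → prefix "nxg" already present; 2 new (o, q)
  "nxgrodvkkjs" → prefix "nxgr" already present; 7 new (o, d, v, k, k, j, s)
  "nxggotgjeaq" → prefix "nxg" already present; 8 new (g, o, t, g, j, e, a, q)
  "nxgizyuetau" → prefix "nxg" already present; 8 new (i, z, y, u, e, t, a, u)
  "nxgcmdvi" → prefix "nxg" already present; 5 new (c, m, d, v, i)
  "nxgz" → prefix "nxg" already present; 1 new (z)
  "nxgzwqk" → prefix "nxgz" already present; 3 new (w, q, k)
  "nxgibngwh" → prefix "nxgi" already present; 5 new (b, n, g, w, h)
  "nxgzu" → prefix "nxgz" already present; 1 new (u)
Total nodes = 10 + 4 + 5 + 4 + 2 + 7 + 8 + 8 + 5 + 1 + 3 + 5 + 1 = 63

63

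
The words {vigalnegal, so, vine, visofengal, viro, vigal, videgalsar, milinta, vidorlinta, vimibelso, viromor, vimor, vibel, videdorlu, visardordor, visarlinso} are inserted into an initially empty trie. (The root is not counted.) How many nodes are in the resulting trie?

Insert word by word; a character creates a node only if that edge doesn't already exist:
  "vigalnegal" → 10 new (v, i, g, a, l, n, e, g, a, l)
  "so" → 2 new (s, o)
  "vine" → prefix "vi" already present; 2 new (n, e)
  "visofengal" → prefix "vi" already present; 8 new (s, o, f, e, n, g, a, l)
  "viro" → prefix "vi" already present; 2 new (r, o)
  "vigal" → prefix "vigal" already present; 0 new (none)
  "videgalsar" → prefix "vi" already present; 8 new (d, e, g, a, l, s, a, r)
  "milinta" → 7 new (m, i, l, i, n, t, a)
  "vidorlinta" → prefix "vid" already present; 7 new (o, r, l, i, n, t, a)
  "vimibelso" → prefix "vi" already present; 7 new (m, i, b, e, l, s, o)
  "viromor" → prefix "viro" already present; 3 new (m, o, r)
  "vimor" → prefix "vim" already present; 2 new (o, r)
  "vibel" → prefix "vi" already present; 3 new (b, e, l)
  "videdorlu" → prefix "vide" already present; 5 new (d, o, r, l, u)
  "visardordor" → prefix "vis" already present; 8 new (a, r, d, o, r, d, o, r)
  "visarlinso" → prefix "visar" already present; 5 new (l, i, n, s, o)
Total nodes = 10 + 2 + 2 + 8 + 2 + 0 + 8 + 7 + 7 + 7 + 3 + 2 + 3 + 5 + 8 + 5 = 79

79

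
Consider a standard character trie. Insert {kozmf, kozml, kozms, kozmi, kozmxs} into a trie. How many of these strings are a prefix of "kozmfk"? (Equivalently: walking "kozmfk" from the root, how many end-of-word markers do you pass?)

Walk "kozmfk" from the root; an end-of-word marker is hit whenever a stored word is a prefix of "kozmfk".
Prefixes of the query that are stored words: "kozmf"
Count: 1

1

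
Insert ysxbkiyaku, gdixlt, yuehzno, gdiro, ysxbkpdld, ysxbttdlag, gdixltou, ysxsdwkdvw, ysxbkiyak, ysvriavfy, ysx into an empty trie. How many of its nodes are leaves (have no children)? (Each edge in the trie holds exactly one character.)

Leaves are exactly the stored words that no other stored word extends.
Those words: "gdiro", "gdixltou", "ysvriavfy", "ysxbkiyaku", "ysxbkpdld", "ysxbttdlag", "ysxsdwkdvw", "yuehzno"
Leaf count: 8

8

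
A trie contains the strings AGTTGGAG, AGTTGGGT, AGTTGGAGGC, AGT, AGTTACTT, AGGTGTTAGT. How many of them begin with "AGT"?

5

Traverse to the node for "AGT", then collect every word in that subtree.
Words under "AGT": AGT, AGTTACTT, AGTTGGAG, AGTTGGAGGC, AGTTGGGT
Count: 5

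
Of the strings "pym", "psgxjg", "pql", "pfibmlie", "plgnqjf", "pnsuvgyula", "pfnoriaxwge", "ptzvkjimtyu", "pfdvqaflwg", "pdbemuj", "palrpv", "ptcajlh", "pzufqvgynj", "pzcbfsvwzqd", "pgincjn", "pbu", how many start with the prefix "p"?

Walk to "p"; the words in its subtree are exactly those with that prefix.
Matches: "palrpv", "pbu", "pdbemuj", "pfdvqaflwg", "pfibmlie", "pfnoriaxwge", "pgincjn", "plgnqjf", "pnsuvgyula", "pql", "psgxjg", "ptcajlh", "ptzvkjimtyu", "pym", "pzcbfsvwzqd", "pzufqvgynj"
Count: 16

16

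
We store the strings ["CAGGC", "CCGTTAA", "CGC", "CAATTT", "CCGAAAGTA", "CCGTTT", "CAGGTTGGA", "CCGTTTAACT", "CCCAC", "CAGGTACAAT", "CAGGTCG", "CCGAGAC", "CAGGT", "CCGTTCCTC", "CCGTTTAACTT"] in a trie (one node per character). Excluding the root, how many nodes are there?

For each word, the new-node count is its length minus the longest prefix already in the trie:
  "CAGGC" → 5 new (C, A, G, G, C)
  "CCGTTAA" → prefix "C" already present; 6 new (C, G, T, T, A, A)
  "CGC" → prefix "C" already present; 2 new (G, C)
  "CAATTT" → prefix "CA" already present; 4 new (A, T, T, T)
  "CCGAAAGTA" → prefix "CCG" already present; 6 new (A, A, A, G, T, A)
  "CCGTTT" → prefix "CCGTT" already present; 1 new (T)
  "CAGGTTGGA" → prefix "CAGG" already present; 5 new (T, T, G, G, A)
  "CCGTTTAACT" → prefix "CCGTTT" already present; 4 new (A, A, C, T)
  "CCCAC" → prefix "CC" already present; 3 new (C, A, C)
  "CAGGTACAAT" → prefix "CAGGT" already present; 5 new (A, C, A, A, T)
  "CAGGTCG" → prefix "CAGGT" already present; 2 new (C, G)
  "CCGAGAC" → prefix "CCGA" already present; 3 new (G, A, C)
  "CAGGT" → prefix "CAGGT" already present; 0 new (none)
  "CCGTTCCTC" → prefix "CCGTT" already present; 4 new (C, C, T, C)
  "CCGTTTAACTT" → prefix "CCGTTTAACT" already present; 1 new (T)
Total nodes = 5 + 6 + 2 + 4 + 6 + 1 + 5 + 4 + 3 + 5 + 2 + 3 + 0 + 4 + 1 = 51

51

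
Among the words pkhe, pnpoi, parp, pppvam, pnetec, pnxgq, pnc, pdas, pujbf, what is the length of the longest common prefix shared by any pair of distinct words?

The deepest shared node is where two words last agree before diverging.
"pnc" and "pnetec" agree on "pn" (2 characters) before diverging; nothing deeper is shared.
Longest shared-prefix length: 2

2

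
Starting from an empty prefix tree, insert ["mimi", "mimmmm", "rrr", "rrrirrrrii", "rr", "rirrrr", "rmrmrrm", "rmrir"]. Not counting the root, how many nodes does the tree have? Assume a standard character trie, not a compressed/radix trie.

30

Trace insertions, counting only characters that open a new branch:
  "mimi" → 4 new (m, i, m, i)
  "mimmmm" → prefix "mim" already present; 3 new (m, m, m)
  "rrr" → 3 new (r, r, r)
  "rrrirrrrii" → prefix "rrr" already present; 7 new (i, r, r, r, r, i, i)
  "rr" → prefix "rr" already present; 0 new (none)
  "rirrrr" → prefix "r" already present; 5 new (i, r, r, r, r)
  "rmrmrrm" → prefix "r" already present; 6 new (m, r, m, r, r, m)
  "rmrir" → prefix "rmr" already present; 2 new (i, r)
Total nodes = 4 + 3 + 3 + 7 + 0 + 5 + 6 + 2 = 30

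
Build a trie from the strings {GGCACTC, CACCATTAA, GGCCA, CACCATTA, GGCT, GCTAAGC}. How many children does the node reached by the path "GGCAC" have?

The children of the "GGCAC" node are the distinct next characters among strings starting with "GGCAC".
Characters that immediately follow "GGCAC" among the stored strings: {T}.
That node has 1 child edge.

1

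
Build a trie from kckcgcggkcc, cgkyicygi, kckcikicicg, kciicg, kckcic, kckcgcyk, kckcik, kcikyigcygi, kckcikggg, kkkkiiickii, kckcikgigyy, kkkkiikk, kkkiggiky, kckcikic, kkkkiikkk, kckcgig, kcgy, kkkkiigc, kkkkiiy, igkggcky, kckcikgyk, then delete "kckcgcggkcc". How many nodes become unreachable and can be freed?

5

Walk "kckcgcggkcc" from the leaf back toward the root, removing each node that no remaining word uses.
The suffix "ggkcc" (5 nodes) is used only by "kckcgcggkcc"; the node for "kckcgc" still has the child "y", so pruning stops there.
Nodes removed: 5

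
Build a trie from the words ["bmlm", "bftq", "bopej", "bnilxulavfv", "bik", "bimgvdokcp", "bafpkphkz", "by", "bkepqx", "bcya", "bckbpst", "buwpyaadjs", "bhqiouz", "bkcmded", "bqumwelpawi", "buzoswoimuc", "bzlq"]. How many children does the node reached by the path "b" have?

13

The children of the "b" node are the distinct next characters among strings starting with "b".
Distinct next characters after "b": a, c, f, h, i, k, m, n, o, q, u, y, z.
That node has 13 child edges.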